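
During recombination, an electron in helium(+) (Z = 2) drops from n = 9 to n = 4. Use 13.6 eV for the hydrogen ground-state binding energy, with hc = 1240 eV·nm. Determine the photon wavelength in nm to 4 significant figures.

For Z = 2 the level energies scale as Z², so the effective Rydberg energy is 13.6 × 4 = 54.40 eV.
ΔE = 54.40 × (1/4² − 1/9²) = 54.40 × 0.05015 = 2.728 eV.
λ = hc/ΔE = 1240 / 2.728 = 454.5 nm.

454.5 nm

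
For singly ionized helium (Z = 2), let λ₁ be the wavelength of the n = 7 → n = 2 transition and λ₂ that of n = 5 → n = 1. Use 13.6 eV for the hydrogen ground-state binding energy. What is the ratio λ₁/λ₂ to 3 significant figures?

4.18

λ ∝ 1/ΔE ∝ 1/(1/n_f² − 1/n_i²), and the Z² and hc factors cancel in the ratio.
λ₁/λ₂ = (1/1² − 1/5²)/(1/2² − 1/7²) = 0.9600/0.2296 = 4.18.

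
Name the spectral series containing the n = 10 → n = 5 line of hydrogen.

Pfund

The series is set by the lower level: n_f = 5 is the Pfund series.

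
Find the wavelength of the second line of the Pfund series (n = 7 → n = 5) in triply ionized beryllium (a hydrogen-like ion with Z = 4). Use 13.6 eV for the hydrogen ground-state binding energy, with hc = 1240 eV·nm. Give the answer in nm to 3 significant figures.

291 nm

The Pfund series terminates on n_f = 5; the second line has n_i = 5+2 = 7.
ΔE = 217.6 × (1/5² − 1/7²) = 4.263 eV.
λ = 1240 / 4.263 = 291 nm.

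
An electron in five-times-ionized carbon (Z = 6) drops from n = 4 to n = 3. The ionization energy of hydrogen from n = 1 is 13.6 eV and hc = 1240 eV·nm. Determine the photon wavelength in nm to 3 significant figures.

52.1 nm

For Z = 6 the level energies scale as Z², so the effective Rydberg energy is 13.6 × 36 = 489.6 eV.
ΔE = 489.6 × (1/3² − 1/4²) = 489.6 × 0.04861 = 23.80 eV.
λ = hc/ΔE = 1240 / 23.80 = 52.1 nm.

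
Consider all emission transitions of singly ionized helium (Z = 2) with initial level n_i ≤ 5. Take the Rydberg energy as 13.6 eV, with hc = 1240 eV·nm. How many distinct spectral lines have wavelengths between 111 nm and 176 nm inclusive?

Enumerate all n_i → n_f pairs with 1 ≤ n_f < n_i ≤ 5 and compute λ = 1240 / [13.6·4·(1/n_f² − 1/n_i²)].
Lines falling in [111, 176] nm: 4→2 (121.6 nm), 3→2 (164.1 nm).

2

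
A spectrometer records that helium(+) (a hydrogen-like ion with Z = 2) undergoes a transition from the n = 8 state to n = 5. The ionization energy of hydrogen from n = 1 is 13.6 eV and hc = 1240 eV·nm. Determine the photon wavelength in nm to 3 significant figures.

For Z = 2 the level energies scale as Z², so the effective Rydberg energy is 13.6 × 4 = 54.40 eV.
ΔE = 54.40 × (1/5² − 1/8²) = 54.40 × 0.02438 = 1.326 eV.
λ = hc/ΔE = 1240 / 1.326 = 935 nm.

935 nm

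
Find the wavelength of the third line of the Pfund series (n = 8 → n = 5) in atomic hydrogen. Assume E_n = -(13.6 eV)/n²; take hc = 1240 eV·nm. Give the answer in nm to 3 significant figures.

3740 nm

The Pfund series terminates on n_f = 5; the third line has n_i = 5+3 = 8.
ΔE = 13.60 × (1/5² − 1/8²) = 0.3315 eV.
λ = 1240 / 0.3315 = 3740 nm.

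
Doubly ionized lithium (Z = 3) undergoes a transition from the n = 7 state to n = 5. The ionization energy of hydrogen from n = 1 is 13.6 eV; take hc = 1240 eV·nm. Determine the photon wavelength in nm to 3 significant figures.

For Z = 3 the level energies scale as Z², so the effective Rydberg energy is 13.6 × 9 = 122.4 eV.
ΔE = 122.4 × (1/5² − 1/7²) = 122.4 × 0.01959 = 2.398 eV.
λ = hc/ΔE = 1240 / 2.398 = 517 nm.

517 nm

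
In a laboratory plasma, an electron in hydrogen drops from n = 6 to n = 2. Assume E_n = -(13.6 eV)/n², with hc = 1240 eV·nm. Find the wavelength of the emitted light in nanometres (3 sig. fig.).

ΔE = 13.60 × (1/2² − 1/6²) = 13.60 × 0.2222 = 3.022 eV.
λ = hc/ΔE = 1240 / 3.022 = 410 nm.

410 nm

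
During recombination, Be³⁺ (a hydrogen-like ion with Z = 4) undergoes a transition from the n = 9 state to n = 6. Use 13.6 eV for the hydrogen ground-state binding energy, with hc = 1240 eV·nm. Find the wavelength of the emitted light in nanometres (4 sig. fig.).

369.3 nm

For Z = 4 the level energies scale as Z², so the effective Rydberg energy is 13.6 × 16 = 217.6 eV.
ΔE = 217.6 × (1/6² − 1/9²) = 217.6 × 0.01543 = 3.358 eV.
λ = hc/ΔE = 1240 / 3.358 = 369.3 nm.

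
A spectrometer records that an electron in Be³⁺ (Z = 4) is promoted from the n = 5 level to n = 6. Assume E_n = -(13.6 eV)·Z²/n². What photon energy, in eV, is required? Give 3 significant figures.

2.66 eV

The Bohr energies scale as Z², so for Z = 4: E_n = −217.6/n² eV.
E_6 = −217.6/36 = −6.044 eV and E_5 = −217.6/25 = −8.704 eV.
The photon energy is |E_6 − E_5| = 2.66 eV.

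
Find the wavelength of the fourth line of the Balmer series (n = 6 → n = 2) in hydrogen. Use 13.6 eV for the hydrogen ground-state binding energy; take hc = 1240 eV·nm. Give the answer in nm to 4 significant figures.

410.3 nm

The Balmer series terminates on n_f = 2; the fourth line has n_i = 2+4 = 6.
ΔE = 13.60 × (1/2² − 1/6²) = 3.022 eV.
λ = 1240 / 3.022 = 410.3 nm.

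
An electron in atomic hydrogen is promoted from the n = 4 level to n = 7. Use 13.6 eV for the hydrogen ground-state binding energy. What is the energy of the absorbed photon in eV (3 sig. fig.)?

E_7 = −13.60/49 = −0.2776 eV and E_4 = −13.60/16 = −0.8500 eV.
The photon energy is |E_7 − E_4| = 0.572 eV.

0.572 eV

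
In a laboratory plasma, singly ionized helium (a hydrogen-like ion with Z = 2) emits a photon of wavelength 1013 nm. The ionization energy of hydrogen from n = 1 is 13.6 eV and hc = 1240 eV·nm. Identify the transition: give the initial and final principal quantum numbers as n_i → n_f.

The photon energy is ΔE = hc/λ = 1240 / 1013 = 1.224 eV.
With Z = 2, ΔE = 54.40 × (1/n_f² − 1/n_i²), so 1/n_f² − 1/n_i² = 0.02250.
Trying n_f = 4 gives 1/n_i² = 0.04000, i.e. n_i ≈ 5; this pair matches.

n_i = 5, n_f = 4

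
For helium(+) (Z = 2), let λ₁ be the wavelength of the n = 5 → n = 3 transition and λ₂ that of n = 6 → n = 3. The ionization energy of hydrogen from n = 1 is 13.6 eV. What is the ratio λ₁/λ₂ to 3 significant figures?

λ ∝ 1/ΔE ∝ 1/(1/n_f² − 1/n_i²), and the Z² and hc factors cancel in the ratio.
λ₁/λ₂ = (1/3² − 1/6²)/(1/3² − 1/5²) = 0.08333/0.07111 = 1.17.

1.17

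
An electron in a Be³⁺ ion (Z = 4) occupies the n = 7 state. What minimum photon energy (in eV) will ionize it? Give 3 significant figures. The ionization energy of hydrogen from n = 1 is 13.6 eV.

4.44 eV

E_n = −13.6 Z²/n² = −217.6/n² eV for Z = 4.
E_7 = −217.6/49 = −4.44 eV, so ionization (to E = 0) requires 4.44 eV.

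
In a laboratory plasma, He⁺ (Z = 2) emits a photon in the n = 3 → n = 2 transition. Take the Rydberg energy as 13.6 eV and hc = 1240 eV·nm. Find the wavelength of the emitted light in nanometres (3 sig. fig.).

164 nm

For Z = 2 the level energies scale as Z², so the effective Rydberg energy is 13.6 × 4 = 54.40 eV.
ΔE = 54.40 × (1/2² − 1/3²) = 54.40 × 0.1389 = 7.556 eV.
λ = hc/ΔE = 1240 / 7.556 = 164 nm.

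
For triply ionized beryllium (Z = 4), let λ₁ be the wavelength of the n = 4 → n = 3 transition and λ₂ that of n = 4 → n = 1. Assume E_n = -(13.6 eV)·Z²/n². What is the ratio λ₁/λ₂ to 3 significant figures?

λ ∝ 1/ΔE ∝ 1/(1/n_f² − 1/n_i²), and the Z² and hc factors cancel in the ratio.
λ₁/λ₂ = (1/1² − 1/4²)/(1/3² − 1/4²) = 0.9375/0.04861 = 19.3.

19.3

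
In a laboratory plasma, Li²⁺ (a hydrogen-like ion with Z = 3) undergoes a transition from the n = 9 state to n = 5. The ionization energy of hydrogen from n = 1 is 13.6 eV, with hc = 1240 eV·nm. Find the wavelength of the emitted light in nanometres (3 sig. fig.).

For Z = 3 the level energies scale as Z², so the effective Rydberg energy is 13.6 × 9 = 122.4 eV.
ΔE = 122.4 × (1/5² − 1/9²) = 122.4 × 0.02765 = 3.385 eV.
λ = hc/ΔE = 1240 / 3.385 = 366 nm.

366 nm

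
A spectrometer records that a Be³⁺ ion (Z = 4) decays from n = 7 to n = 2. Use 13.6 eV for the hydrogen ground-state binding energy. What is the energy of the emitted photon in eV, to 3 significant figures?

The Bohr energies scale as Z², so for Z = 4: E_n = −217.6/n² eV.
E_7 = −217.6/49 = −4.441 eV and E_2 = −217.6/4 = −54.40 eV.
The photon energy is |E_7 − E_2| = 50.0 eV.

50.0 eV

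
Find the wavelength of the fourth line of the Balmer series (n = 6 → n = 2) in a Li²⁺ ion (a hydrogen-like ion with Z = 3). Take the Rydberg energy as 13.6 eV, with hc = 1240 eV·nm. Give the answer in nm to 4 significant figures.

The Balmer series terminates on n_f = 2; the fourth line has n_i = 2+4 = 6.
ΔE = 122.4 × (1/2² − 1/6²) = 27.20 eV.
λ = 1240 / 27.20 = 45.59 nm.

45.59 nm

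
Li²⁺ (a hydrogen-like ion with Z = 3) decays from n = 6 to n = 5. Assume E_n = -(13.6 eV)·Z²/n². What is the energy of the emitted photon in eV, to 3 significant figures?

1.50 eV

The Bohr energies scale as Z², so for Z = 3: E_n = −122.4/n² eV.
E_6 = −122.4/36 = −3.400 eV and E_5 = −122.4/25 = −4.896 eV.
The photon energy is |E_6 − E_5| = 1.50 eV.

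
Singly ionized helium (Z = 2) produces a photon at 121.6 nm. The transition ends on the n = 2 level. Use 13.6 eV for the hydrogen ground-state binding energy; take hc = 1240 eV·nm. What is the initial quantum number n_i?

n_i = 4

The photon energy is ΔE = hc/λ = 1240 / 121.6 = 10.20 eV.
With Z = 2, ΔE = 54.40 × (1/n_f² − 1/n_i²), so 1/n_f² − 1/n_i² = 0.1875.
With n_f = 2: 1/n_i² = 1/4 − 0.1875 = 0.06255, so n_i ≈ 4.00.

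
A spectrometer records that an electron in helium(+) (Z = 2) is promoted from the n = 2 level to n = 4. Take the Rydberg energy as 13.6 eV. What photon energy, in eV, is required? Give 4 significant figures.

10.20 eV

The Bohr energies scale as Z², so for Z = 2: E_n = −54.40/n² eV.
E_4 = −54.40/16 = −3.400 eV and E_2 = −54.40/4 = −13.60 eV.
The photon energy is |E_4 − E_2| = 10.20 eV.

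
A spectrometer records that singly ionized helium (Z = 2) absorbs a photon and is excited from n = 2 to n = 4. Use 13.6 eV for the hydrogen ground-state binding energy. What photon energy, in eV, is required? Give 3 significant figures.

The Bohr energies scale as Z², so for Z = 2: E_n = −54.40/n² eV.
E_4 = −54.40/16 = −3.400 eV and E_2 = −54.40/4 = −13.60 eV.
The photon energy is |E_4 − E_2| = 10.2 eV.

10.2 eV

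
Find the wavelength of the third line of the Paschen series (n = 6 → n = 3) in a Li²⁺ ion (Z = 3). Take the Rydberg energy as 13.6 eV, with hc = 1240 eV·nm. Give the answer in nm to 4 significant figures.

The Paschen series terminates on n_f = 3; the third line has n_i = 3+3 = 6.
ΔE = 122.4 × (1/3² − 1/6²) = 10.20 eV.
λ = 1240 / 10.20 = 121.6 nm.

121.6 nm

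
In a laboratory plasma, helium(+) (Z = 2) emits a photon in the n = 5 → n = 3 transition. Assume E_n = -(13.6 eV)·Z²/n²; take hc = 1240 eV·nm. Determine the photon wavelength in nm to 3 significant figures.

For Z = 2 the level energies scale as Z², so the effective Rydberg energy is 13.6 × 4 = 54.40 eV.
ΔE = 54.40 × (1/3² − 1/5²) = 54.40 × 0.07111 = 3.868 eV.
λ = hc/ΔE = 1240 / 3.868 = 321 nm.

321 nm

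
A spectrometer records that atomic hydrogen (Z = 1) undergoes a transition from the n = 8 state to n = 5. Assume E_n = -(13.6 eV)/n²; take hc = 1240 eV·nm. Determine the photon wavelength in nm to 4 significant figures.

3741 nm

ΔE = 13.60 × (1/5² − 1/8²) = 13.60 × 0.02438 = 0.3315 eV.
λ = hc/ΔE = 1240 / 0.3315 = 3741 nm.
This line belongs to the Pfund series.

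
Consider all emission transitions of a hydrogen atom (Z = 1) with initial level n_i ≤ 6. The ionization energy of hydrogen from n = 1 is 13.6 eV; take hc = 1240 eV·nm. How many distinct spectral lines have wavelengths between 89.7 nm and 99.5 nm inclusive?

Enumerate all n_i → n_f pairs with 1 ≤ n_f < n_i ≤ 6 and compute λ = 1240 / [13.6·1·(1/n_f² − 1/n_i²)].
Lines falling in [89.7, 99.5] nm: 6→1 (93.78 nm), 5→1 (94.98 nm), 4→1 (97.25 nm).

3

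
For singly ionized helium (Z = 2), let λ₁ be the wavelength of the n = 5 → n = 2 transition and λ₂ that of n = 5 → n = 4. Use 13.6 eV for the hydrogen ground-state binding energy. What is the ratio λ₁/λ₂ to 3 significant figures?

λ ∝ 1/ΔE ∝ 1/(1/n_f² − 1/n_i²), and the Z² and hc factors cancel in the ratio.
λ₁/λ₂ = (1/4² − 1/5²)/(1/2² − 1/5²) = 0.02250/0.2100 = 0.107.

0.107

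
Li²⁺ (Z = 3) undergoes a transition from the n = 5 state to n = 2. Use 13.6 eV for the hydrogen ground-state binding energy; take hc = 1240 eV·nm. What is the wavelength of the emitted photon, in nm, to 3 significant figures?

For Z = 3 the level energies scale as Z², so the effective Rydberg energy is 13.6 × 9 = 122.4 eV.
ΔE = 122.4 × (1/2² − 1/5²) = 122.4 × 0.2100 = 25.70 eV.
λ = hc/ΔE = 1240 / 25.70 = 48.2 nm.

48.2 nm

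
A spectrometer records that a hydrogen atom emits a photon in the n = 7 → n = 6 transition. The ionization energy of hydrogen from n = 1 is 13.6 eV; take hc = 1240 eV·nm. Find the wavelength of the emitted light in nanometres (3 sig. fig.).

ΔE = 13.60 × (1/6² − 1/7²) = 13.60 × 0.007370 = 0.1002 eV.
λ = hc/ΔE = 1240 / 0.1002 = 12400 nm.

12400 nm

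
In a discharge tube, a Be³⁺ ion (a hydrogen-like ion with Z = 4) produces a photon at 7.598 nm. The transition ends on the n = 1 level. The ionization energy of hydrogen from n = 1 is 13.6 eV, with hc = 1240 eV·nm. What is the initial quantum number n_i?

The photon energy is ΔE = hc/λ = 1240 / 7.598 = 163.2 eV.
With Z = 4, ΔE = 217.6 × (1/n_f² − 1/n_i²), so 1/n_f² − 1/n_i² = 0.7500.
With n_f = 1: 1/n_i² = 1/1 − 0.7500 = 0.2500, so n_i ≈ 2.00.

n_i = 2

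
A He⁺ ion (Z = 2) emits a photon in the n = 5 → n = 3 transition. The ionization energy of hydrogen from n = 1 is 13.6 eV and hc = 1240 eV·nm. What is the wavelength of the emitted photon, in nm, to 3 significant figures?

321 nm

For Z = 2 the level energies scale as Z², so the effective Rydberg energy is 13.6 × 4 = 54.40 eV.
ΔE = 54.40 × (1/3² − 1/5²) = 54.40 × 0.07111 = 3.868 eV.
λ = hc/ΔE = 1240 / 3.868 = 321 nm.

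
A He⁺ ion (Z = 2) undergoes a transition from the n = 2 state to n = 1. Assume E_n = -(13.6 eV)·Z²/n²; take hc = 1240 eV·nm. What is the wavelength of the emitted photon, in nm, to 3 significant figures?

For Z = 2 the level energies scale as Z², so the effective Rydberg energy is 13.6 × 4 = 54.40 eV.
ΔE = 54.40 × (1/1² − 1/2²) = 54.40 × 0.7500 = 40.80 eV.
λ = hc/ΔE = 1240 / 40.80 = 30.4 nm.

30.4 nm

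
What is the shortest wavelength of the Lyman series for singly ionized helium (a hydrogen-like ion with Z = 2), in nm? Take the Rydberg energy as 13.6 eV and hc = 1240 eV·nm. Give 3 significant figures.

22.8 nm

The Lyman series has lower level n_f = 1; the series limit corresponds to n_i → ∞.
ΔE_max = 13.6 × 4 / 1² = 54.40 eV.
λ_min = 1240 / 54.40 = 22.8 nm.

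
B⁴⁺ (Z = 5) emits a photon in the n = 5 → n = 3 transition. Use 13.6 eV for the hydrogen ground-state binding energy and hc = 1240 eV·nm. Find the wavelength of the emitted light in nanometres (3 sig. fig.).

For Z = 5 the level energies scale as Z², so the effective Rydberg energy is 13.6 × 25 = 340.0 eV.
ΔE = 340.0 × (1/3² − 1/5²) = 340.0 × 0.07111 = 24.18 eV.
λ = hc/ΔE = 1240 / 24.18 = 51.3 nm.

51.3 nm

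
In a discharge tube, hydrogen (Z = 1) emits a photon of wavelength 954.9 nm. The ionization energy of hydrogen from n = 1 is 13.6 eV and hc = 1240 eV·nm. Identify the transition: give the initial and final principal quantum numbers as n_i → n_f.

The photon energy is ΔE = hc/λ = 1240 / 954.9 = 1.299 eV.
With Z = 1, ΔE = 13.60 × (1/n_f² − 1/n_i²), so 1/n_f² − 1/n_i² = 0.09548.
Trying n_f = 3 gives 1/n_i² = 0.01563, i.e. n_i ≈ 8; this pair matches.

n_i = 8, n_f = 3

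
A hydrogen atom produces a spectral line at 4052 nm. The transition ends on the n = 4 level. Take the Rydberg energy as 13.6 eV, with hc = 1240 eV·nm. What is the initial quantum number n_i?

n_i = 5

The photon energy is ΔE = hc/λ = 1240 / 4052 = 0.3060 eV.
With Z = 1, ΔE = 13.60 × (1/n_f² − 1/n_i²), so 1/n_f² − 1/n_i² = 0.02250.
With n_f = 4: 1/n_i² = 1/16 − 0.02250 = 0.04000, so n_i ≈ 5.00.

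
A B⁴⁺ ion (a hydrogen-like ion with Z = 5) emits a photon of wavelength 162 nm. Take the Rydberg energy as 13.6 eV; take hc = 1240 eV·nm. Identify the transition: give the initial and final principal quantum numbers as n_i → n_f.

n_i = 5, n_f = 4

The photon energy is ΔE = hc/λ = 1240 / 162 = 7.654 eV.
With Z = 5, ΔE = 340.0 × (1/n_f² − 1/n_i²), so 1/n_f² − 1/n_i² = 0.02251.
Trying n_f = 4 gives 1/n_i² = 0.03999, i.e. n_i ≈ 5; this pair matches.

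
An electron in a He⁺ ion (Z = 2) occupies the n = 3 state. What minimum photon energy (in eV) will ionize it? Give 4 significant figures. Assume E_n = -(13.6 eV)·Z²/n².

E_n = −13.6 Z²/n² = −54.40/n² eV for Z = 2.
E_3 = −54.40/9 = −6.044 eV, so ionization (to E = 0) requires 6.044 eV.

6.044 eV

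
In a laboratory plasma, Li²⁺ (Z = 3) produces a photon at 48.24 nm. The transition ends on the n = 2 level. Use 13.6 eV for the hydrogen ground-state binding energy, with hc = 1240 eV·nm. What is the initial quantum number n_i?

The photon energy is ΔE = hc/λ = 1240 / 48.24 = 25.70 eV.
With Z = 3, ΔE = 122.4 × (1/n_f² − 1/n_i²), so 1/n_f² − 1/n_i² = 0.2100.
With n_f = 2: 1/n_i² = 1/4 − 0.2100 = 0.03999, so n_i ≈ 5.00.

n_i = 5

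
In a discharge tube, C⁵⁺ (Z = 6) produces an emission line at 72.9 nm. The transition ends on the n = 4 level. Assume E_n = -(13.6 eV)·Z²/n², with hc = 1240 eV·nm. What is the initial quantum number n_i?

n_i = 6

The photon energy is ΔE = hc/λ = 1240 / 72.9 = 17.01 eV.
With Z = 6, ΔE = 489.6 × (1/n_f² − 1/n_i²), so 1/n_f² − 1/n_i² = 0.03474.
With n_f = 4: 1/n_i² = 1/16 − 0.03474 = 0.02776, so n_i ≈ 6.00.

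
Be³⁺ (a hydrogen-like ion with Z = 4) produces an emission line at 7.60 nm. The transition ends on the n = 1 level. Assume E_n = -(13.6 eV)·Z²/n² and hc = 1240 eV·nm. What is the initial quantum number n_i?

The photon energy is ΔE = hc/λ = 1240 / 7.60 = 163.2 eV.
With Z = 4, ΔE = 217.6 × (1/n_f² − 1/n_i²), so 1/n_f² − 1/n_i² = 0.7498.
With n_f = 1: 1/n_i² = 1/1 − 0.7498 = 0.2502, so n_i ≈ 2.00.

n_i = 2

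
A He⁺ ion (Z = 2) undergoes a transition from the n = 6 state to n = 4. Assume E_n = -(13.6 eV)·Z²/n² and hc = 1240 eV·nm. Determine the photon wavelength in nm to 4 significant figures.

For Z = 2 the level energies scale as Z², so the effective Rydberg energy is 13.6 × 4 = 54.40 eV.
ΔE = 54.40 × (1/4² − 1/6²) = 54.40 × 0.03472 = 1.889 eV.
λ = hc/ΔE = 1240 / 1.889 = 656.5 nm.

656.5 nm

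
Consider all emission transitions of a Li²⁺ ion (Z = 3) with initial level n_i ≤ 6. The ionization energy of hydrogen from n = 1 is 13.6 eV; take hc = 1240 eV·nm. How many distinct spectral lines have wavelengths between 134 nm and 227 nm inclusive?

Enumerate all n_i → n_f pairs with 1 ≤ n_f < n_i ≤ 6 and compute λ = 1240 / [13.6·9·(1/n_f² − 1/n_i²)].
Lines falling in [134, 227] nm: 5→3 (142.5 nm), 4→3 (208.4 nm).

2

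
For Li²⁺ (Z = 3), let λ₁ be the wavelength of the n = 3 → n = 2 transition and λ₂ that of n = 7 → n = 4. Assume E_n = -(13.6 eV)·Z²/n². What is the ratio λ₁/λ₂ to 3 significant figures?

λ ∝ 1/ΔE ∝ 1/(1/n_f² − 1/n_i²), and the Z² and hc factors cancel in the ratio.
λ₁/λ₂ = (1/4² − 1/7²)/(1/2² − 1/3²) = 0.04209/0.1389 = 0.303.

0.303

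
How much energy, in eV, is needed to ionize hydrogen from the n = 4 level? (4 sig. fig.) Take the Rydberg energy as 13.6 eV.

0.8500 eV

E_4 = −13.60/16 = −0.8500 eV, so ionization (to E = 0) requires 0.8500 eV.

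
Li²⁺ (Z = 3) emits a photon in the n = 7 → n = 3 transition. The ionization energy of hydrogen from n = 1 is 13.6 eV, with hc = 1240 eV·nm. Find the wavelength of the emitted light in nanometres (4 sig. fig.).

For Z = 3 the level energies scale as Z², so the effective Rydberg energy is 13.6 × 9 = 122.4 eV.
ΔE = 122.4 × (1/3² − 1/7²) = 122.4 × 0.09070 = 11.10 eV.
λ = hc/ΔE = 1240 / 11.10 = 111.7 nm.

111.7 nm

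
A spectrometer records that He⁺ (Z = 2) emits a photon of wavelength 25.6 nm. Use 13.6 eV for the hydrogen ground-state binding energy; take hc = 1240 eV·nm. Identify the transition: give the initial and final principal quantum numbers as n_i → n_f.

The photon energy is ΔE = hc/λ = 1240 / 25.6 = 48.44 eV.
With Z = 2, ΔE = 54.40 × (1/n_f² − 1/n_i²), so 1/n_f² − 1/n_i² = 0.8904.
Trying n_f = 1 gives 1/n_i² = 0.1096, i.e. n_i ≈ 3; this pair matches.

n_i = 3, n_f = 1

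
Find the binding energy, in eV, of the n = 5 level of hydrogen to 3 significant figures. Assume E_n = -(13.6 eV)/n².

0.544 eV

E_5 = −13.60/25 = −0.544 eV, so ionization (to E = 0) requires 0.544 eV.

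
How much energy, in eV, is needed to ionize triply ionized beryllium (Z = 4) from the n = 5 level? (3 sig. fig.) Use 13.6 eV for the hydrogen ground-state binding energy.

8.70 eV

E_n = −13.6 Z²/n² = −217.6/n² eV for Z = 4.
E_5 = −217.6/25 = −8.70 eV, so ionization (to E = 0) requires 8.70 eV.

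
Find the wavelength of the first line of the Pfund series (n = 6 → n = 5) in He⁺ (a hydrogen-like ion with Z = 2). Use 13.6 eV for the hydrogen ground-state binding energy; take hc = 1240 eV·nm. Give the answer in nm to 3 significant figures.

1860 nm

The Pfund series terminates on n_f = 5; the first line has n_i = 5+1 = 6.
ΔE = 54.40 × (1/5² − 1/6²) = 0.6649 eV.
λ = 1240 / 0.6649 = 1860 nm.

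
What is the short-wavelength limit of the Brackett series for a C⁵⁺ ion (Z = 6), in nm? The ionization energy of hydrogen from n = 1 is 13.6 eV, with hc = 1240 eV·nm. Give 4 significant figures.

The Brackett series has lower level n_f = 4; the series limit corresponds to n_i → ∞.
ΔE_max = 13.6 × 36 / 4² = 30.60 eV.
λ_min = 1240 / 30.60 = 40.52 nm.

40.52 nm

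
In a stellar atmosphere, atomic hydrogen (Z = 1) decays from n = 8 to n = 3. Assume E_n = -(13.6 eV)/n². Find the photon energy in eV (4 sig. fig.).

1.299 eV

E_8 = −13.60/64 = −0.2125 eV and E_3 = −13.60/9 = −1.511 eV.
The photon energy is |E_8 − E_3| = 1.299 eV.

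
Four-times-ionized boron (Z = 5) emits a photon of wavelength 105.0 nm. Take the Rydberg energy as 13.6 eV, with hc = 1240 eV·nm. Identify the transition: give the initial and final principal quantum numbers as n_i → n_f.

n_i = 6, n_f = 4

The photon energy is ΔE = hc/λ = 1240 / 105.0 = 11.81 eV.
With Z = 5, ΔE = 340.0 × (1/n_f² − 1/n_i²), so 1/n_f² − 1/n_i² = 0.03473.
Trying n_f = 4 gives 1/n_i² = 0.02777, i.e. n_i ≈ 6; this pair matches.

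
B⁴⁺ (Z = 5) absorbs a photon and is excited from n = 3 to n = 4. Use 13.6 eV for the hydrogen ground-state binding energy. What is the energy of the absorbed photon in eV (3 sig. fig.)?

16.5 eV

The Bohr energies scale as Z², so for Z = 5: E_n = −340.0/n² eV.
E_4 = −340.0/16 = −21.25 eV and E_3 = −340.0/9 = −37.78 eV.
The photon energy is |E_4 − E_3| = 16.5 eV.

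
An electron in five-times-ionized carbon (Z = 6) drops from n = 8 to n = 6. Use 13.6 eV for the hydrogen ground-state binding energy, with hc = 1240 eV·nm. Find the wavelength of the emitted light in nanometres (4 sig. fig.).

For Z = 6 the level energies scale as Z², so the effective Rydberg energy is 13.6 × 36 = 489.6 eV.
ΔE = 489.6 × (1/6² − 1/8²) = 489.6 × 0.01215 = 5.950 eV.
λ = hc/ΔE = 1240 / 5.950 = 208.4 nm.

208.4 nm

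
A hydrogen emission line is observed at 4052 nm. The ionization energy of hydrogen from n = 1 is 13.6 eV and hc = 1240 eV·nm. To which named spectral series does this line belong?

Brackett

ΔE = 1240/4052 = 0.3060 eV.
This matches 13.6 × (1/4² − 1/5²), so n_f = 4: the Brackett series.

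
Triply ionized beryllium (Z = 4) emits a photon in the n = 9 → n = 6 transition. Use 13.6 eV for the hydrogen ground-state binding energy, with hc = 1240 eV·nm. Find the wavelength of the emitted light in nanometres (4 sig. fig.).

For Z = 4 the level energies scale as Z², so the effective Rydberg energy is 13.6 × 16 = 217.6 eV.
ΔE = 217.6 × (1/6² − 1/9²) = 217.6 × 0.01543 = 3.358 eV.
λ = hc/ΔE = 1240 / 3.358 = 369.3 nm.

369.3 nm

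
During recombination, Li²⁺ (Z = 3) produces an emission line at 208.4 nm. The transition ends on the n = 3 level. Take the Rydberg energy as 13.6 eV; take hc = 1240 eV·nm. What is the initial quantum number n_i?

n_i = 4

The photon energy is ΔE = hc/λ = 1240 / 208.4 = 5.950 eV.
With Z = 3, ΔE = 122.4 × (1/n_f² − 1/n_i²), so 1/n_f² − 1/n_i² = 0.04861.
With n_f = 3: 1/n_i² = 1/9 − 0.04861 = 0.06250, so n_i ≈ 4.00.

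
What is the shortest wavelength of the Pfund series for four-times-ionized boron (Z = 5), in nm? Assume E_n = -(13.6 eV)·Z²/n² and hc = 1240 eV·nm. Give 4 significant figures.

91.18 nm

The Pfund series has lower level n_f = 5; the series limit corresponds to n_i → ∞.
ΔE_max = 13.6 × 25 / 5² = 13.60 eV.
λ_min = 1240 / 13.60 = 91.18 nm.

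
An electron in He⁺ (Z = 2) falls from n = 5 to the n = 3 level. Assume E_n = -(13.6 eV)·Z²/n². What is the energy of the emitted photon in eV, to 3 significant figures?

The Bohr energies scale as Z², so for Z = 2: E_n = −54.40/n² eV.
E_5 = −54.40/25 = −2.176 eV and E_3 = −54.40/9 = −6.044 eV.
The photon energy is |E_5 − E_3| = 3.87 eV.

3.87 eV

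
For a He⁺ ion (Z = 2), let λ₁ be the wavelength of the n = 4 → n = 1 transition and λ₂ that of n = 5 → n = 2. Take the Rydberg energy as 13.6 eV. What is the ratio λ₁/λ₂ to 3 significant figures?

0.224

λ ∝ 1/ΔE ∝ 1/(1/n_f² − 1/n_i²), and the Z² and hc factors cancel in the ratio.
λ₁/λ₂ = (1/2² − 1/5²)/(1/1² − 1/4²) = 0.2100/0.9375 = 0.224.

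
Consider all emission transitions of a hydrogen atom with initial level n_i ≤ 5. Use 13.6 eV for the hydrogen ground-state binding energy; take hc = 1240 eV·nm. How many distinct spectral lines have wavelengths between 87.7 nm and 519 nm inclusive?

Enumerate all n_i → n_f pairs with 1 ≤ n_f < n_i ≤ 5 and compute λ = 1240 / [13.6·1·(1/n_f² − 1/n_i²)].
Lines falling in [87.7, 519] nm: 5→1 (94.98 nm), 4→1 (97.25 nm), 3→1 (102.6 nm), 2→1 (121.6 nm), 5→2 (434.2 nm), 4→2 (486.3 nm).

6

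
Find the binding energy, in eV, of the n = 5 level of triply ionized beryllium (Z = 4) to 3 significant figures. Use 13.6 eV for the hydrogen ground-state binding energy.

8.70 eV

E_n = −13.6 Z²/n² = −217.6/n² eV for Z = 4.
E_5 = −217.6/25 = −8.70 eV, so ionization (to E = 0) requires 8.70 eV.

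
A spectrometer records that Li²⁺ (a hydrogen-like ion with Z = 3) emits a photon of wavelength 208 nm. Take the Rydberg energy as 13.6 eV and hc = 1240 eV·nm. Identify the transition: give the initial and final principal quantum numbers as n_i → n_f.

n_i = 4, n_f = 3

The photon energy is ΔE = hc/λ = 1240 / 208 = 5.962 eV.
With Z = 3, ΔE = 122.4 × (1/n_f² − 1/n_i²), so 1/n_f² − 1/n_i² = 0.04871.
Trying n_f = 3 gives 1/n_i² = 0.06241, i.e. n_i ≈ 4; this pair matches.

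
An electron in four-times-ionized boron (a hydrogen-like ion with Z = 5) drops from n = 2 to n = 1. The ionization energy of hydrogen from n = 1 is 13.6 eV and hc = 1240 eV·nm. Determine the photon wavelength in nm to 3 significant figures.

4.86 nm

For Z = 5 the level energies scale as Z², so the effective Rydberg energy is 13.6 × 25 = 340.0 eV.
ΔE = 340.0 × (1/1² − 1/2²) = 340.0 × 0.7500 = 255.0 eV.
λ = hc/ΔE = 1240 / 255.0 = 4.86 nm.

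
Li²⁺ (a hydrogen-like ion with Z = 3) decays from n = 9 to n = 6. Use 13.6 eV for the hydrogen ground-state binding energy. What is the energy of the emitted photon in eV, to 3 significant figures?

The Bohr energies scale as Z², so for Z = 3: E_n = −122.4/n² eV.
E_9 = −122.4/81 = −1.511 eV and E_6 = −122.4/36 = −3.400 eV.
The photon energy is |E_9 − E_6| = 1.89 eV.

1.89 eV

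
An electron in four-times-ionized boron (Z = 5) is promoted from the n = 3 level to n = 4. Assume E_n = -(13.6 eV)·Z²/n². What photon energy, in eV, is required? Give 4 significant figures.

The Bohr energies scale as Z², so for Z = 5: E_n = −340.0/n² eV.
E_4 = −340.0/16 = −21.25 eV and E_3 = −340.0/9 = −37.78 eV.
The photon energy is |E_4 − E_3| = 16.53 eV.

16.53 eV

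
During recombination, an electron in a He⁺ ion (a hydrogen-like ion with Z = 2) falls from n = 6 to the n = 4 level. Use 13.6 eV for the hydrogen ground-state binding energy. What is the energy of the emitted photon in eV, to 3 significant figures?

The Bohr energies scale as Z², so for Z = 2: E_n = −54.40/n² eV.
E_6 = −54.40/36 = −1.511 eV and E_4 = −54.40/16 = −3.400 eV.
The photon energy is |E_6 − E_4| = 1.89 eV.

1.89 eV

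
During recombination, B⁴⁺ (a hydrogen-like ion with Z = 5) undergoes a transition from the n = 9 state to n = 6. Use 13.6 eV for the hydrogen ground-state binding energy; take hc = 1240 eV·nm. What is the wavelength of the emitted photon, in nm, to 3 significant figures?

For Z = 5 the level energies scale as Z², so the effective Rydberg energy is 13.6 × 25 = 340.0 eV.
ΔE = 340.0 × (1/6² − 1/9²) = 340.0 × 0.01543 = 5.247 eV.
λ = hc/ΔE = 1240 / 5.247 = 236 nm.

236 nm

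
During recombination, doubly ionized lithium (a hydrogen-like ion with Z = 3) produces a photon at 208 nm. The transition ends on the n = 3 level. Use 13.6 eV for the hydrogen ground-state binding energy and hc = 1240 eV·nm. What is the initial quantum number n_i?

The photon energy is ΔE = hc/λ = 1240 / 208 = 5.962 eV.
With Z = 3, ΔE = 122.4 × (1/n_f² − 1/n_i²), so 1/n_f² − 1/n_i² = 0.04871.
With n_f = 3: 1/n_i² = 1/9 − 0.04871 = 0.06241, so n_i ≈ 4.00.

n_i = 4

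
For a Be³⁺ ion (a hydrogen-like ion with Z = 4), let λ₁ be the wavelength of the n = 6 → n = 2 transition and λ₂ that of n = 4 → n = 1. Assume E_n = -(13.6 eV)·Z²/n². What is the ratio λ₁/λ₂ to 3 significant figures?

λ ∝ 1/ΔE ∝ 1/(1/n_f² − 1/n_i²), and the Z² and hc factors cancel in the ratio.
λ₁/λ₂ = (1/1² − 1/4²)/(1/2² − 1/6²) = 0.9375/0.2222 = 4.22.

4.22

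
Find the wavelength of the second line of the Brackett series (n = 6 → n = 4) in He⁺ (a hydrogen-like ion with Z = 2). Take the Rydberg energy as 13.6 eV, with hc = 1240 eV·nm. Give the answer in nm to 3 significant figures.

The Brackett series terminates on n_f = 4; the second line has n_i = 4+2 = 6.
ΔE = 54.40 × (1/4² − 1/6²) = 1.889 eV.
λ = 1240 / 1.889 = 656 nm.

656 nm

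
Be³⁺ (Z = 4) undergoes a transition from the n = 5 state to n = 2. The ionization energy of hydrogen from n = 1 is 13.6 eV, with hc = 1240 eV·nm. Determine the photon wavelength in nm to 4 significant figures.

27.14 nm

For Z = 4 the level energies scale as Z², so the effective Rydberg energy is 13.6 × 16 = 217.6 eV.
ΔE = 217.6 × (1/2² − 1/5²) = 217.6 × 0.2100 = 45.70 eV.
λ = hc/ΔE = 1240 / 45.70 = 27.14 nm.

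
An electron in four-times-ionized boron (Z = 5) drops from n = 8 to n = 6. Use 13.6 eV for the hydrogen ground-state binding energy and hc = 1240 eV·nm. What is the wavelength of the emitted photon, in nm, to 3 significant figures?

For Z = 5 the level energies scale as Z², so the effective Rydberg energy is 13.6 × 25 = 340.0 eV.
ΔE = 340.0 × (1/6² − 1/8²) = 340.0 × 0.01215 = 4.132 eV.
λ = hc/ΔE = 1240 / 4.132 = 300 nm.

300 nm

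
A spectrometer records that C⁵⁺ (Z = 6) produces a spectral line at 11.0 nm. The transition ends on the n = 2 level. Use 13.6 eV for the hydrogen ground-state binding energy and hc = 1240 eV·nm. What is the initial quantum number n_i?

The photon energy is ΔE = hc/λ = 1240 / 11.0 = 112.7 eV.
With Z = 6, ΔE = 489.6 × (1/n_f² − 1/n_i²), so 1/n_f² − 1/n_i² = 0.2302.
With n_f = 2: 1/n_i² = 1/4 − 0.2302 = 0.01976, so n_i ≈ 7.11.

n_i = 7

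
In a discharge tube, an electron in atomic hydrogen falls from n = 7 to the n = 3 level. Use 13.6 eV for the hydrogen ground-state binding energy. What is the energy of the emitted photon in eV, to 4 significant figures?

1.234 eV

E_7 = −13.60/49 = −0.2776 eV and E_3 = −13.60/9 = −1.511 eV.
The photon energy is |E_7 − E_3| = 1.234 eV.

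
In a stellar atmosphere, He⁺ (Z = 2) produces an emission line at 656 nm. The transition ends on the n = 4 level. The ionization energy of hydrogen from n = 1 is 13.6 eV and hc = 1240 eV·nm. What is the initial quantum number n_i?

n_i = 6

The photon energy is ΔE = hc/λ = 1240 / 656 = 1.890 eV.
With Z = 2, ΔE = 54.40 × (1/n_f² − 1/n_i²), so 1/n_f² − 1/n_i² = 0.03475.
With n_f = 4: 1/n_i² = 1/16 − 0.03475 = 0.02775, so n_i ≈ 6.00.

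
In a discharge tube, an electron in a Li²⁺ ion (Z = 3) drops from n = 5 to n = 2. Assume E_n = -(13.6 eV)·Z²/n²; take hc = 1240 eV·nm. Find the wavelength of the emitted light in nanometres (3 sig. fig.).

For Z = 3 the level energies scale as Z², so the effective Rydberg energy is 13.6 × 9 = 122.4 eV.
ΔE = 122.4 × (1/2² − 1/5²) = 122.4 × 0.2100 = 25.70 eV.
λ = hc/ΔE = 1240 / 25.70 = 48.2 nm.

48.2 nm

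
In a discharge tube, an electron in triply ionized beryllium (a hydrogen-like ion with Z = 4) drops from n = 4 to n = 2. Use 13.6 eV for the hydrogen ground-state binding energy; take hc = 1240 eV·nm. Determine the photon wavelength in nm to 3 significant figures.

30.4 nm

For Z = 4 the level energies scale as Z², so the effective Rydberg energy is 13.6 × 16 = 217.6 eV.
ΔE = 217.6 × (1/2² − 1/4²) = 217.6 × 0.1875 = 40.80 eV.
λ = hc/ΔE = 1240 / 40.80 = 30.4 nm.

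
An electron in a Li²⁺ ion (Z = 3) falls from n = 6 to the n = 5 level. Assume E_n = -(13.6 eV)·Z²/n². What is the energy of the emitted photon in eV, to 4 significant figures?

The Bohr energies scale as Z², so for Z = 3: E_n = −122.4/n² eV.
E_6 = −122.4/36 = −3.400 eV and E_5 = −122.4/25 = −4.896 eV.
The photon energy is |E_6 − E_5| = 1.496 eV.

1.496 eV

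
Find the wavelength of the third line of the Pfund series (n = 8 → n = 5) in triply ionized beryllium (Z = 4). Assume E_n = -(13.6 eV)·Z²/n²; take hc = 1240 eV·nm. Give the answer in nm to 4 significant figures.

233.8 nm

The Pfund series terminates on n_f = 5; the third line has n_i = 5+3 = 8.
ΔE = 217.6 × (1/5² − 1/8²) = 5.304 eV.
λ = 1240 / 5.304 = 233.8 nm.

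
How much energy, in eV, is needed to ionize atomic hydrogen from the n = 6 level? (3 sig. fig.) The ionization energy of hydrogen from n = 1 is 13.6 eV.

E_6 = −13.60/36 = −0.378 eV, so ionization (to E = 0) requires 0.378 eV.

0.378 eV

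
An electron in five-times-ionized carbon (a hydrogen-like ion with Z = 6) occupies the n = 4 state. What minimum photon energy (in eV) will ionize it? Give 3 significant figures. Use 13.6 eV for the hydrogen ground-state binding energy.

30.6 eV

E_n = −13.6 Z²/n² = −489.6/n² eV for Z = 6.
E_4 = −489.6/16 = −30.6 eV, so ionization (to E = 0) requires 30.6 eV.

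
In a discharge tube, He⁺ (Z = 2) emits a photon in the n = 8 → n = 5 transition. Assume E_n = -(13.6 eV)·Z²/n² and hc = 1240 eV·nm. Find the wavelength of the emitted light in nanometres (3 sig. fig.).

For Z = 2 the level energies scale as Z², so the effective Rydberg energy is 13.6 × 4 = 54.40 eV.
ΔE = 54.40 × (1/5² − 1/8²) = 54.40 × 0.02438 = 1.326 eV.
λ = hc/ΔE = 1240 / 1.326 = 935 nm.

935 nm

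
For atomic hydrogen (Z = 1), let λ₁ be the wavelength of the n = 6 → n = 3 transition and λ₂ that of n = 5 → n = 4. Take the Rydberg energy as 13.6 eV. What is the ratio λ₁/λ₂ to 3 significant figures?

0.270

λ ∝ 1/ΔE ∝ 1/(1/n_f² − 1/n_i²), and the Z² and hc factors cancel in the ratio.
λ₁/λ₂ = (1/4² − 1/5²)/(1/3² − 1/6²) = 0.02250/0.08333 = 0.270.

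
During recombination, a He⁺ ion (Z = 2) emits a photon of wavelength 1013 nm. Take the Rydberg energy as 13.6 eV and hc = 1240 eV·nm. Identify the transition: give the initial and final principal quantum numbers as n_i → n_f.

n_i = 5, n_f = 4

The photon energy is ΔE = hc/λ = 1240 / 1013 = 1.224 eV.
With Z = 2, ΔE = 54.40 × (1/n_f² − 1/n_i²), so 1/n_f² − 1/n_i² = 0.02250.
Trying n_f = 4 gives 1/n_i² = 0.04000, i.e. n_i ≈ 5; this pair matches.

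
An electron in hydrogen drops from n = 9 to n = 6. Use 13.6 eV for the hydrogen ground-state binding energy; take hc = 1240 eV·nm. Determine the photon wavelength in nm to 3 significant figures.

ΔE = 13.60 × (1/6² − 1/9²) = 13.60 × 0.01543 = 0.2099 eV.
λ = hc/ΔE = 1240 / 0.2099 = 5910 nm.

5910 nm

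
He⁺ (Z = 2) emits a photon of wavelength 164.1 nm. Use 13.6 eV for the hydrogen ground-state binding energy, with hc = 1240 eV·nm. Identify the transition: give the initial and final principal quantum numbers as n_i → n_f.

n_i = 3, n_f = 2

The photon energy is ΔE = hc/λ = 1240 / 164.1 = 7.556 eV.
With Z = 2, ΔE = 54.40 × (1/n_f² − 1/n_i²), so 1/n_f² − 1/n_i² = 0.1389.
Trying n_f = 2 gives 1/n_i² = 0.1111, i.e. n_i ≈ 3; this pair matches.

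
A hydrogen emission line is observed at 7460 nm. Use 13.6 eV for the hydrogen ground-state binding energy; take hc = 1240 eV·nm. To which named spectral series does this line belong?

Pfund

ΔE = 1240/7460 = 0.1662 eV.
This matches 13.6 × (1/5² − 1/6²), so n_f = 5: the Pfund series.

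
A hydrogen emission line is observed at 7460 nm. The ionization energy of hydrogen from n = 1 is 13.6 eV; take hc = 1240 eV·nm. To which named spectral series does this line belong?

Pfund

ΔE = 1240/7460 = 0.1662 eV.
This matches 13.6 × (1/5² − 1/6²), so n_f = 5: the Pfund series.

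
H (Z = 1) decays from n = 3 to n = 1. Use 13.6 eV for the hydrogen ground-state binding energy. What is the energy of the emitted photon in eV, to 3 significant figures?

E_3 = −13.60/9 = −1.511 eV and E_1 = −13.60/1 = −13.60 eV.
The photon energy is |E_3 − E_1| = 12.1 eV.

12.1 eV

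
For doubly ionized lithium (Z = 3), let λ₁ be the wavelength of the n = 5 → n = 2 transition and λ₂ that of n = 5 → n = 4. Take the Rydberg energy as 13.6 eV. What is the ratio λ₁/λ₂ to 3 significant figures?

0.107

λ ∝ 1/ΔE ∝ 1/(1/n_f² − 1/n_i²), and the Z² and hc factors cancel in the ratio.
λ₁/λ₂ = (1/4² − 1/5²)/(1/2² − 1/5²) = 0.02250/0.2100 = 0.107.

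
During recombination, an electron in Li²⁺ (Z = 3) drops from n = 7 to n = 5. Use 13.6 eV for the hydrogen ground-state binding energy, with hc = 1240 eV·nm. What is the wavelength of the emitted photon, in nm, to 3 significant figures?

517 nm

For Z = 3 the level energies scale as Z², so the effective Rydberg energy is 13.6 × 9 = 122.4 eV.
ΔE = 122.4 × (1/5² − 1/7²) = 122.4 × 0.01959 = 2.398 eV.
λ = hc/ΔE = 1240 / 2.398 = 517 nm.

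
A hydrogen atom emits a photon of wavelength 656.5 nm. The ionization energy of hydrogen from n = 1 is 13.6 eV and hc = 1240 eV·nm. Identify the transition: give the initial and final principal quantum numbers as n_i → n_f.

n_i = 3, n_f = 2

The photon energy is ΔE = hc/λ = 1240 / 656.5 = 1.889 eV.
With Z = 1, ΔE = 13.60 × (1/n_f² − 1/n_i²), so 1/n_f² − 1/n_i² = 0.1389.
Trying n_f = 2 gives 1/n_i² = 0.1111, i.e. n_i ≈ 3; this pair matches.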